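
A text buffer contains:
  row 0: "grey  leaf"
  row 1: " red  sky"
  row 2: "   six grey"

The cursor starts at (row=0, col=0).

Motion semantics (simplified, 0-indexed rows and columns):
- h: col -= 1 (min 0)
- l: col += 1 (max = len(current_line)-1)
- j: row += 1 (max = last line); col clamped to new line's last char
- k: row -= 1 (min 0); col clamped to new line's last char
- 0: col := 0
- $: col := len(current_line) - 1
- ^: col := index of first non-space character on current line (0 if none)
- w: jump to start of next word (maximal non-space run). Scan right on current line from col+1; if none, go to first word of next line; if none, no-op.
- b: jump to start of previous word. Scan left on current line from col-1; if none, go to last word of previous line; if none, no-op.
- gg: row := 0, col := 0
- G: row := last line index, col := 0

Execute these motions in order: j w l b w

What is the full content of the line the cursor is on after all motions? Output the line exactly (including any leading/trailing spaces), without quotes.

Answer:  red  sky

Derivation:
After 1 (j): row=1 col=0 char='_'
After 2 (w): row=1 col=1 char='r'
After 3 (l): row=1 col=2 char='e'
After 4 (b): row=1 col=1 char='r'
After 5 (w): row=1 col=6 char='s'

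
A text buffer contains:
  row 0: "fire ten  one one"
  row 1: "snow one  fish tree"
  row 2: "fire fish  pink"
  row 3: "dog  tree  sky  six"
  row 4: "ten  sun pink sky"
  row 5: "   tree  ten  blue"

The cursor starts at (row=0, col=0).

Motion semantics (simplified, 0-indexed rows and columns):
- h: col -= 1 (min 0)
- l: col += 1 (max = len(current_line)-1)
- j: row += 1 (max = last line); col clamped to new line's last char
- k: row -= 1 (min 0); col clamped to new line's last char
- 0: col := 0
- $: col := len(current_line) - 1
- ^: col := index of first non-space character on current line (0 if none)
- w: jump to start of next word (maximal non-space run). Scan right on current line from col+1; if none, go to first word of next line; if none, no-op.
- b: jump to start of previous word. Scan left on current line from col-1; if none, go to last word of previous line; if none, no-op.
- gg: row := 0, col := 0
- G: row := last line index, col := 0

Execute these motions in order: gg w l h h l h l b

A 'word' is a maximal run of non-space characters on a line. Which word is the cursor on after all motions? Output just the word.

Answer: fire

Derivation:
After 1 (gg): row=0 col=0 char='f'
After 2 (w): row=0 col=5 char='t'
After 3 (l): row=0 col=6 char='e'
After 4 (h): row=0 col=5 char='t'
After 5 (h): row=0 col=4 char='_'
After 6 (l): row=0 col=5 char='t'
After 7 (h): row=0 col=4 char='_'
After 8 (l): row=0 col=5 char='t'
After 9 (b): row=0 col=0 char='f'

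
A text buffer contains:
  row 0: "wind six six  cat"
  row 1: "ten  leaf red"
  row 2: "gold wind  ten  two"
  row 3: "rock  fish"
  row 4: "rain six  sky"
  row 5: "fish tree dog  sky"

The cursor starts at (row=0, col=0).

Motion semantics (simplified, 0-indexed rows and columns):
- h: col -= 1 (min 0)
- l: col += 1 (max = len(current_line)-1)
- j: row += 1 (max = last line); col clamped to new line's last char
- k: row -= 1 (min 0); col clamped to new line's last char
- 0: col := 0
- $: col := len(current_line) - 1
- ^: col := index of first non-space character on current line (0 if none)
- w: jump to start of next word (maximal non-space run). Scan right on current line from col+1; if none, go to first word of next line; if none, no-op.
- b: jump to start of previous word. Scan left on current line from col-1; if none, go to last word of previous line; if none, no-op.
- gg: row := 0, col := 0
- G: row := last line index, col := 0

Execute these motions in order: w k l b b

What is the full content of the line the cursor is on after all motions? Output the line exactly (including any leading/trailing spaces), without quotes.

After 1 (w): row=0 col=5 char='s'
After 2 (k): row=0 col=5 char='s'
After 3 (l): row=0 col=6 char='i'
After 4 (b): row=0 col=5 char='s'
After 5 (b): row=0 col=0 char='w'

Answer: wind six six  cat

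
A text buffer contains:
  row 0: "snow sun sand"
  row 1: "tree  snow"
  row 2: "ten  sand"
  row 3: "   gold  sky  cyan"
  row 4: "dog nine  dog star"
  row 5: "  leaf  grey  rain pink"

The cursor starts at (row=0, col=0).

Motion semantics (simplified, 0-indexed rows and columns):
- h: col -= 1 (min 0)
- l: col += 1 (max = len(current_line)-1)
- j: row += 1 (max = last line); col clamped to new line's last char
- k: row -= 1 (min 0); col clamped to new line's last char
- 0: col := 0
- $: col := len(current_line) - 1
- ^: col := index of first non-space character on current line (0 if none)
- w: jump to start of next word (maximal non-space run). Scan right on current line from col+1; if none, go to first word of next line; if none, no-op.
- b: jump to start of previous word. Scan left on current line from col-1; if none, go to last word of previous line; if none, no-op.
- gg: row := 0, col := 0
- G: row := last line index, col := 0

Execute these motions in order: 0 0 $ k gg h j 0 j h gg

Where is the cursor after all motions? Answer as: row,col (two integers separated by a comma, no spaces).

Answer: 0,0

Derivation:
After 1 (0): row=0 col=0 char='s'
After 2 (0): row=0 col=0 char='s'
After 3 ($): row=0 col=12 char='d'
After 4 (k): row=0 col=12 char='d'
After 5 (gg): row=0 col=0 char='s'
After 6 (h): row=0 col=0 char='s'
After 7 (j): row=1 col=0 char='t'
After 8 (0): row=1 col=0 char='t'
After 9 (j): row=2 col=0 char='t'
After 10 (h): row=2 col=0 char='t'
After 11 (gg): row=0 col=0 char='s'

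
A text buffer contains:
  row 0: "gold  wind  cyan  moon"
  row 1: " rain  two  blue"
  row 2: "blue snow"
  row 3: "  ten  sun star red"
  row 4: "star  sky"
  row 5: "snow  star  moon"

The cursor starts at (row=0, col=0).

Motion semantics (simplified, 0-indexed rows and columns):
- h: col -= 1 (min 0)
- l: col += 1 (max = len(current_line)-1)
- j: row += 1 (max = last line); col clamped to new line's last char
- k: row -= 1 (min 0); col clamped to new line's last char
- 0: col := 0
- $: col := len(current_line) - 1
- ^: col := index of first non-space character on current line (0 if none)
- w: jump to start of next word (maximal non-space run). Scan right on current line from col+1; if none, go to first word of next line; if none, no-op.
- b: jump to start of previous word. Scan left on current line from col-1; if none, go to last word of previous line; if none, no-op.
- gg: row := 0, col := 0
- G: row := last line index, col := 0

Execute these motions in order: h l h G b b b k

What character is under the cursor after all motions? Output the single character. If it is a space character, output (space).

After 1 (h): row=0 col=0 char='g'
After 2 (l): row=0 col=1 char='o'
After 3 (h): row=0 col=0 char='g'
After 4 (G): row=5 col=0 char='s'
After 5 (b): row=4 col=6 char='s'
After 6 (b): row=4 col=0 char='s'
After 7 (b): row=3 col=16 char='r'
After 8 (k): row=2 col=8 char='w'

Answer: w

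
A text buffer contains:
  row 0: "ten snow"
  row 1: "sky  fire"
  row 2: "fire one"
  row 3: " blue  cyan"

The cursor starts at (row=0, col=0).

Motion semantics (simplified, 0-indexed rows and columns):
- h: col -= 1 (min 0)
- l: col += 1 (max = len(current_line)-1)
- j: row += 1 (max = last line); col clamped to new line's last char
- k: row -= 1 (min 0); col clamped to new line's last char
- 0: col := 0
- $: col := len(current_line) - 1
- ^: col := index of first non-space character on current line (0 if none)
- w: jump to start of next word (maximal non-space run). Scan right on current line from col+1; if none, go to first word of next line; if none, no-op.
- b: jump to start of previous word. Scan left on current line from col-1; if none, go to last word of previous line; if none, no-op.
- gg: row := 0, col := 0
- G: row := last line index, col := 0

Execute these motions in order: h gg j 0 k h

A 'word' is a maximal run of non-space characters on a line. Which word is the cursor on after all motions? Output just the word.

Answer: ten

Derivation:
After 1 (h): row=0 col=0 char='t'
After 2 (gg): row=0 col=0 char='t'
After 3 (j): row=1 col=0 char='s'
After 4 (0): row=1 col=0 char='s'
After 5 (k): row=0 col=0 char='t'
After 6 (h): row=0 col=0 char='t'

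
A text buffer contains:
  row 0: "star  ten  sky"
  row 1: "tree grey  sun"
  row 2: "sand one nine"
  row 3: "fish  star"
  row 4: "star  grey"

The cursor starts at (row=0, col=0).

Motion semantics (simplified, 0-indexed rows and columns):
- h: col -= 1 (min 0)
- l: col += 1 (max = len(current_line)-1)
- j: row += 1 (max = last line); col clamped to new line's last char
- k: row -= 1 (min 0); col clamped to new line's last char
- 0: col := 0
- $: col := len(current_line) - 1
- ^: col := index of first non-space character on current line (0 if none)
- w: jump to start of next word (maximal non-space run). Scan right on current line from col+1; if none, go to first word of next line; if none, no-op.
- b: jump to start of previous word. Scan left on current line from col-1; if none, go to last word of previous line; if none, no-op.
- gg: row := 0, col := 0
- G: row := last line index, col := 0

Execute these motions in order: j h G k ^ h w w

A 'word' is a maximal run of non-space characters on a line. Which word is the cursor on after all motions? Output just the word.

After 1 (j): row=1 col=0 char='t'
After 2 (h): row=1 col=0 char='t'
After 3 (G): row=4 col=0 char='s'
After 4 (k): row=3 col=0 char='f'
After 5 (^): row=3 col=0 char='f'
After 6 (h): row=3 col=0 char='f'
After 7 (w): row=3 col=6 char='s'
After 8 (w): row=4 col=0 char='s'

Answer: star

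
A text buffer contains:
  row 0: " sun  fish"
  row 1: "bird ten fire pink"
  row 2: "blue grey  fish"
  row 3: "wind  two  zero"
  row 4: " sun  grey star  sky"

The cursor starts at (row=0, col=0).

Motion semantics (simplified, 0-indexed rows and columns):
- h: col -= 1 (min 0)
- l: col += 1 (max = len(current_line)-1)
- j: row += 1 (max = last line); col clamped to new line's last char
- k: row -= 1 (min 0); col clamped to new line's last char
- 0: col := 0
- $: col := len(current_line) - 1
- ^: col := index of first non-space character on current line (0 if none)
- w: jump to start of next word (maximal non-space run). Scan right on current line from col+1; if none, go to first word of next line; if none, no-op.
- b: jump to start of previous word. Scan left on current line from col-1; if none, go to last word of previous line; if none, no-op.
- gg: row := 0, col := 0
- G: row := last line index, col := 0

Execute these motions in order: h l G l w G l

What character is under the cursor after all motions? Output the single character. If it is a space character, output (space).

Answer: s

Derivation:
After 1 (h): row=0 col=0 char='_'
After 2 (l): row=0 col=1 char='s'
After 3 (G): row=4 col=0 char='_'
After 4 (l): row=4 col=1 char='s'
After 5 (w): row=4 col=6 char='g'
After 6 (G): row=4 col=0 char='_'
After 7 (l): row=4 col=1 char='s'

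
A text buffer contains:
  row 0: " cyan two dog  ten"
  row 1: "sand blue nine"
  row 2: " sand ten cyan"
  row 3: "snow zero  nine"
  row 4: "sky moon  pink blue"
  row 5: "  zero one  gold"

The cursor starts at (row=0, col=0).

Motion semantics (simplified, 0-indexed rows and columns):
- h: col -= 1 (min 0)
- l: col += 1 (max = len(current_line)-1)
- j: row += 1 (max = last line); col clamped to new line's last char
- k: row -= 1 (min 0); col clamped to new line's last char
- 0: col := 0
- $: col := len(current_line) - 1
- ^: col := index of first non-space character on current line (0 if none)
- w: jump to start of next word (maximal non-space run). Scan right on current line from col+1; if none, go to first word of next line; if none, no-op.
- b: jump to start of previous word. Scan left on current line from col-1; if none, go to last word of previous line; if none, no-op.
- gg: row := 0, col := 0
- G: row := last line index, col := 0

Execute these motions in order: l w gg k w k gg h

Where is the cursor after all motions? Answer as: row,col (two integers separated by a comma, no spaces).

Answer: 0,0

Derivation:
After 1 (l): row=0 col=1 char='c'
After 2 (w): row=0 col=6 char='t'
After 3 (gg): row=0 col=0 char='_'
After 4 (k): row=0 col=0 char='_'
After 5 (w): row=0 col=1 char='c'
After 6 (k): row=0 col=1 char='c'
After 7 (gg): row=0 col=0 char='_'
After 8 (h): row=0 col=0 char='_'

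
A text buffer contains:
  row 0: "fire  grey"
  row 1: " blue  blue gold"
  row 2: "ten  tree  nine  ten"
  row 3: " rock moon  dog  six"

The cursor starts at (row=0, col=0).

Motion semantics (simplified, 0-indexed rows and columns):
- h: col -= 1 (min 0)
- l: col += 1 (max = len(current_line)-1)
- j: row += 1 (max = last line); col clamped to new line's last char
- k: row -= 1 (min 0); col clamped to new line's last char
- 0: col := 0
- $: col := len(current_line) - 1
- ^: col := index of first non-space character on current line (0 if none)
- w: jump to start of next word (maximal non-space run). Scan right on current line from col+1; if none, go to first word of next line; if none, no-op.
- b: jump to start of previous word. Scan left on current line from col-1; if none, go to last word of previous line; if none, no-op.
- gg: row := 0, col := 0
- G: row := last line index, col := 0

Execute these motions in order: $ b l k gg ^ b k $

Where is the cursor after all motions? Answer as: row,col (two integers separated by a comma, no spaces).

After 1 ($): row=0 col=9 char='y'
After 2 (b): row=0 col=6 char='g'
After 3 (l): row=0 col=7 char='r'
After 4 (k): row=0 col=7 char='r'
After 5 (gg): row=0 col=0 char='f'
After 6 (^): row=0 col=0 char='f'
After 7 (b): row=0 col=0 char='f'
After 8 (k): row=0 col=0 char='f'
After 9 ($): row=0 col=9 char='y'

Answer: 0,9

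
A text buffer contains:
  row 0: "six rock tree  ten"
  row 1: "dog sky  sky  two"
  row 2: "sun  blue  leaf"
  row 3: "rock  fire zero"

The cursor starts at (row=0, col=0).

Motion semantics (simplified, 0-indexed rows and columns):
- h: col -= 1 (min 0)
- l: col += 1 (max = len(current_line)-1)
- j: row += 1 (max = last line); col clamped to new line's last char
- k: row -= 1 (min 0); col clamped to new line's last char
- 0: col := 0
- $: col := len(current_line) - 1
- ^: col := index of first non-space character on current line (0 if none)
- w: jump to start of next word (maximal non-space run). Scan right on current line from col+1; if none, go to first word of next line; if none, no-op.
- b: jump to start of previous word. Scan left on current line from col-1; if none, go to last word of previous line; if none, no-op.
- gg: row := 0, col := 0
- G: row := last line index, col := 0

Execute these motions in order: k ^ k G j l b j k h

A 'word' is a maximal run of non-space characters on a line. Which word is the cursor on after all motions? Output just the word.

Answer: sun

Derivation:
After 1 (k): row=0 col=0 char='s'
After 2 (^): row=0 col=0 char='s'
After 3 (k): row=0 col=0 char='s'
After 4 (G): row=3 col=0 char='r'
After 5 (j): row=3 col=0 char='r'
After 6 (l): row=3 col=1 char='o'
After 7 (b): row=3 col=0 char='r'
After 8 (j): row=3 col=0 char='r'
After 9 (k): row=2 col=0 char='s'
After 10 (h): row=2 col=0 char='s'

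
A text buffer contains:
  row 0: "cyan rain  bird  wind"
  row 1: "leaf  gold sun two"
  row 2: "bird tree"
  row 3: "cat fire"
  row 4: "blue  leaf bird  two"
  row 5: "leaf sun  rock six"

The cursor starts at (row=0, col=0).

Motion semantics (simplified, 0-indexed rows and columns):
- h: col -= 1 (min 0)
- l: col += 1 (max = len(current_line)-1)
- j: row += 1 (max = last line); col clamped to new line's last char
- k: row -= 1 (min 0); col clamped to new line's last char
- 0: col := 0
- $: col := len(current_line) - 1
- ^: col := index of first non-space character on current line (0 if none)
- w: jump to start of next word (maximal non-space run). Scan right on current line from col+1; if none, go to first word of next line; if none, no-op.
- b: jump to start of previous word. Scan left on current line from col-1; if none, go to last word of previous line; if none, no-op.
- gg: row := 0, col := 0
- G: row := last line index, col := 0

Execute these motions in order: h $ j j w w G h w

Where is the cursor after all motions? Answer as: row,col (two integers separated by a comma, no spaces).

Answer: 5,5

Derivation:
After 1 (h): row=0 col=0 char='c'
After 2 ($): row=0 col=20 char='d'
After 3 (j): row=1 col=17 char='o'
After 4 (j): row=2 col=8 char='e'
After 5 (w): row=3 col=0 char='c'
After 6 (w): row=3 col=4 char='f'
After 7 (G): row=5 col=0 char='l'
After 8 (h): row=5 col=0 char='l'
After 9 (w): row=5 col=5 char='s'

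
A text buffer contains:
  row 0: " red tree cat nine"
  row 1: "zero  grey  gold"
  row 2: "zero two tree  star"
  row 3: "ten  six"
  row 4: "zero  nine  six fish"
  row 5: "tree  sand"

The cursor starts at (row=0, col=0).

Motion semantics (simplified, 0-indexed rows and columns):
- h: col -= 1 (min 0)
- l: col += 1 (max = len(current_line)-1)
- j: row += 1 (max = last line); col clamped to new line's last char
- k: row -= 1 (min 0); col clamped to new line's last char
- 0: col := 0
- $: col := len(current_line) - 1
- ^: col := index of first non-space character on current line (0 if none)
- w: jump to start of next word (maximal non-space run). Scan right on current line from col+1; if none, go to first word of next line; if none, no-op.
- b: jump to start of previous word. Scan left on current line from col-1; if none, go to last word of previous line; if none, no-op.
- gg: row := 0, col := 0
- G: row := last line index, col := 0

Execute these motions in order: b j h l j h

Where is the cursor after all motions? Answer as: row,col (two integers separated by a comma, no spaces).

After 1 (b): row=0 col=0 char='_'
After 2 (j): row=1 col=0 char='z'
After 3 (h): row=1 col=0 char='z'
After 4 (l): row=1 col=1 char='e'
After 5 (j): row=2 col=1 char='e'
After 6 (h): row=2 col=0 char='z'

Answer: 2,0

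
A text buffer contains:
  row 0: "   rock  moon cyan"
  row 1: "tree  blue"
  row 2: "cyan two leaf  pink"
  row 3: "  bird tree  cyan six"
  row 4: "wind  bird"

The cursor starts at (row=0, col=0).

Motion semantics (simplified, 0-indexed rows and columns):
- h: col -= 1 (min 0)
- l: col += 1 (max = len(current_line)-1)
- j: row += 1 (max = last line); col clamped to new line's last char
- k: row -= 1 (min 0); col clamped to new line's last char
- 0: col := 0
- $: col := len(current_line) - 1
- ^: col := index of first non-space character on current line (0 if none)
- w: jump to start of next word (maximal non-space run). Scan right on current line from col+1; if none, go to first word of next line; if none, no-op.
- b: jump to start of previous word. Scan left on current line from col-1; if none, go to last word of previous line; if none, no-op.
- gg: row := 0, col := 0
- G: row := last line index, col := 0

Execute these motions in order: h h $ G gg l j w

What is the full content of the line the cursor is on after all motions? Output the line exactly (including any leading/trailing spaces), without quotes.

Answer: tree  blue

Derivation:
After 1 (h): row=0 col=0 char='_'
After 2 (h): row=0 col=0 char='_'
After 3 ($): row=0 col=17 char='n'
After 4 (G): row=4 col=0 char='w'
After 5 (gg): row=0 col=0 char='_'
After 6 (l): row=0 col=1 char='_'
After 7 (j): row=1 col=1 char='r'
After 8 (w): row=1 col=6 char='b'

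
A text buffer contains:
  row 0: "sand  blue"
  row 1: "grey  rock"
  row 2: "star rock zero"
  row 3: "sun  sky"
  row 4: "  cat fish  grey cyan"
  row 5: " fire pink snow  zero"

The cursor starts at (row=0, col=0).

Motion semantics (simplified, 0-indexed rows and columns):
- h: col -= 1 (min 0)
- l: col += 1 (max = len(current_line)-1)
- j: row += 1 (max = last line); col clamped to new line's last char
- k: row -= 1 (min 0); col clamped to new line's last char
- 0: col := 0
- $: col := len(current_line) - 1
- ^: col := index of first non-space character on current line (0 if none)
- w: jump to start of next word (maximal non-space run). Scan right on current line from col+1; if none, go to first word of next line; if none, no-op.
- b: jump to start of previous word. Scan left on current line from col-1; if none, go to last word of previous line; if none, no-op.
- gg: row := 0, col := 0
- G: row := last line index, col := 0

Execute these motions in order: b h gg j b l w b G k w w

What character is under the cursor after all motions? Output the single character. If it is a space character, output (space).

After 1 (b): row=0 col=0 char='s'
After 2 (h): row=0 col=0 char='s'
After 3 (gg): row=0 col=0 char='s'
After 4 (j): row=1 col=0 char='g'
After 5 (b): row=0 col=6 char='b'
After 6 (l): row=0 col=7 char='l'
After 7 (w): row=1 col=0 char='g'
After 8 (b): row=0 col=6 char='b'
After 9 (G): row=5 col=0 char='_'
After 10 (k): row=4 col=0 char='_'
After 11 (w): row=4 col=2 char='c'
After 12 (w): row=4 col=6 char='f'

Answer: f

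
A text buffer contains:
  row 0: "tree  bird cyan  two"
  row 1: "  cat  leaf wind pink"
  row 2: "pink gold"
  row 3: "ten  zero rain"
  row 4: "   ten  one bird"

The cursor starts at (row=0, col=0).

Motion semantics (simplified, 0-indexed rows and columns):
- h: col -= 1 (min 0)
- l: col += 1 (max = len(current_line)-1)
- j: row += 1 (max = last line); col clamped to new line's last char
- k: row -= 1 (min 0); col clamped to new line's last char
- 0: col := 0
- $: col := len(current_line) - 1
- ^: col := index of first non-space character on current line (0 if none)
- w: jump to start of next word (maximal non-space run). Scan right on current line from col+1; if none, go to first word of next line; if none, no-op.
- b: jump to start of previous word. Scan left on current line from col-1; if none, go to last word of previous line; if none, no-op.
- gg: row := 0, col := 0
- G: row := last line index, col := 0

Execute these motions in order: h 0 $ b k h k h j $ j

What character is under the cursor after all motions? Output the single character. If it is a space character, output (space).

After 1 (h): row=0 col=0 char='t'
After 2 (0): row=0 col=0 char='t'
After 3 ($): row=0 col=19 char='o'
After 4 (b): row=0 col=17 char='t'
After 5 (k): row=0 col=17 char='t'
After 6 (h): row=0 col=16 char='_'
After 7 (k): row=0 col=16 char='_'
After 8 (h): row=0 col=15 char='_'
After 9 (j): row=1 col=15 char='d'
After 10 ($): row=1 col=20 char='k'
After 11 (j): row=2 col=8 char='d'

Answer: d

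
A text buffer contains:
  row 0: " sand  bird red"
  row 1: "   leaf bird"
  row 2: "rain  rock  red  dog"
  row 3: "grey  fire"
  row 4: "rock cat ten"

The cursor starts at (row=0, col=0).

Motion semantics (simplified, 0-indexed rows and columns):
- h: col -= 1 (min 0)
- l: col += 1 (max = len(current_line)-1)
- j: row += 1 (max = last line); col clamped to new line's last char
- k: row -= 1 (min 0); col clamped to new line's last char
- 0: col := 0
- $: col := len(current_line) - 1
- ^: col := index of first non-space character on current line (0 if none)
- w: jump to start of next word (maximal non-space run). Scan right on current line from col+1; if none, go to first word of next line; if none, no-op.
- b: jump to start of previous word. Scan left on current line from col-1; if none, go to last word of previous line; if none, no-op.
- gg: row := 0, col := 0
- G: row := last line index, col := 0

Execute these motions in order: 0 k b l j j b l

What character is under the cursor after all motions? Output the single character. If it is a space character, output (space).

Answer: a

Derivation:
After 1 (0): row=0 col=0 char='_'
After 2 (k): row=0 col=0 char='_'
After 3 (b): row=0 col=0 char='_'
After 4 (l): row=0 col=1 char='s'
After 5 (j): row=1 col=1 char='_'
After 6 (j): row=2 col=1 char='a'
After 7 (b): row=2 col=0 char='r'
After 8 (l): row=2 col=1 char='a'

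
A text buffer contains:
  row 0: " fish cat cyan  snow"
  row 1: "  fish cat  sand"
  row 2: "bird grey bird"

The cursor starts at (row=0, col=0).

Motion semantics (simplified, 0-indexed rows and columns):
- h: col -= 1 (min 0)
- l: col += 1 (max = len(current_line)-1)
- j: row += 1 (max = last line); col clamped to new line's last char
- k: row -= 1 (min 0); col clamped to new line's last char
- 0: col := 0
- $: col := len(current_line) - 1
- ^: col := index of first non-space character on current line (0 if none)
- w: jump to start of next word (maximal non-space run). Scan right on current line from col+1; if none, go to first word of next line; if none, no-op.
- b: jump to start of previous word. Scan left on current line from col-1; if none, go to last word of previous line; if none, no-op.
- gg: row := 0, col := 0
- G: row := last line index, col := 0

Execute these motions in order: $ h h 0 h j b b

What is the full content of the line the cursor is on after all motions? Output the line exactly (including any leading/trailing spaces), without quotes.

After 1 ($): row=0 col=19 char='w'
After 2 (h): row=0 col=18 char='o'
After 3 (h): row=0 col=17 char='n'
After 4 (0): row=0 col=0 char='_'
After 5 (h): row=0 col=0 char='_'
After 6 (j): row=1 col=0 char='_'
After 7 (b): row=0 col=16 char='s'
After 8 (b): row=0 col=10 char='c'

Answer:  fish cat cyan  snow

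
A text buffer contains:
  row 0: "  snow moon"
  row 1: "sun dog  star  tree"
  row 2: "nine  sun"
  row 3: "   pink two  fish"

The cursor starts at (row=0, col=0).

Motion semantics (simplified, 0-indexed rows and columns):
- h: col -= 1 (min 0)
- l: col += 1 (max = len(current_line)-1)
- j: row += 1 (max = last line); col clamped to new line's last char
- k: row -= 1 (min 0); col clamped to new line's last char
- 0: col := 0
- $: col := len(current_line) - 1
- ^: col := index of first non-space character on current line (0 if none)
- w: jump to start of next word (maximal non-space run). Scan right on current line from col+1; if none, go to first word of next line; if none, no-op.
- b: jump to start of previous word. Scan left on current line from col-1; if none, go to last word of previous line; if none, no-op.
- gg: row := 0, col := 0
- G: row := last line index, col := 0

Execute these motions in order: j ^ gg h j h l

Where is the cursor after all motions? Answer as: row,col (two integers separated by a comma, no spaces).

Answer: 1,1

Derivation:
After 1 (j): row=1 col=0 char='s'
After 2 (^): row=1 col=0 char='s'
After 3 (gg): row=0 col=0 char='_'
After 4 (h): row=0 col=0 char='_'
After 5 (j): row=1 col=0 char='s'
After 6 (h): row=1 col=0 char='s'
After 7 (l): row=1 col=1 char='u'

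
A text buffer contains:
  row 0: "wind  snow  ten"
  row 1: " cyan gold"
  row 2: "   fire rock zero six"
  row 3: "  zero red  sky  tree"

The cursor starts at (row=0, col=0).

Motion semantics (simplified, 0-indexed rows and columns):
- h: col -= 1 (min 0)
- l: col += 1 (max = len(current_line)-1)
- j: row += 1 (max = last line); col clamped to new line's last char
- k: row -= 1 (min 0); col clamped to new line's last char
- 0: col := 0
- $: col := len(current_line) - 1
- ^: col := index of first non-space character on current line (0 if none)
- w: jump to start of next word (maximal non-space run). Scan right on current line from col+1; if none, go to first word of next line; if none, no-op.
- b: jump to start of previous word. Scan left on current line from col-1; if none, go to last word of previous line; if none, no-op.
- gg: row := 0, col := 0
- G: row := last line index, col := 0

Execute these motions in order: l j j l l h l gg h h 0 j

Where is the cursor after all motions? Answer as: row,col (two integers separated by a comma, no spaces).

Answer: 1,0

Derivation:
After 1 (l): row=0 col=1 char='i'
After 2 (j): row=1 col=1 char='c'
After 3 (j): row=2 col=1 char='_'
After 4 (l): row=2 col=2 char='_'
After 5 (l): row=2 col=3 char='f'
After 6 (h): row=2 col=2 char='_'
After 7 (l): row=2 col=3 char='f'
After 8 (gg): row=0 col=0 char='w'
After 9 (h): row=0 col=0 char='w'
After 10 (h): row=0 col=0 char='w'
After 11 (0): row=0 col=0 char='w'
After 12 (j): row=1 col=0 char='_'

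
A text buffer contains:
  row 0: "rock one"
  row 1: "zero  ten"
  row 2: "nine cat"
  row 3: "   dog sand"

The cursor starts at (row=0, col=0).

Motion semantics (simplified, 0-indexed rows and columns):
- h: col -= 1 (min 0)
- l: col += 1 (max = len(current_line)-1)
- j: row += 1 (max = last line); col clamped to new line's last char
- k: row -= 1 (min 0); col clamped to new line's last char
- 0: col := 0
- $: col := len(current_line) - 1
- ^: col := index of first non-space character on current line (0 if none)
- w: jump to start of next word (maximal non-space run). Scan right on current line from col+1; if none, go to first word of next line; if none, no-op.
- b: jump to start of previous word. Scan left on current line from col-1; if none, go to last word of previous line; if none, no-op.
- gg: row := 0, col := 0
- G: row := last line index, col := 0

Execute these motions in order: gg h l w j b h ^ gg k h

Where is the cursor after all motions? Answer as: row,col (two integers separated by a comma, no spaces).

Answer: 0,0

Derivation:
After 1 (gg): row=0 col=0 char='r'
After 2 (h): row=0 col=0 char='r'
After 3 (l): row=0 col=1 char='o'
After 4 (w): row=0 col=5 char='o'
After 5 (j): row=1 col=5 char='_'
After 6 (b): row=1 col=0 char='z'
After 7 (h): row=1 col=0 char='z'
After 8 (^): row=1 col=0 char='z'
After 9 (gg): row=0 col=0 char='r'
After 10 (k): row=0 col=0 char='r'
After 11 (h): row=0 col=0 char='r'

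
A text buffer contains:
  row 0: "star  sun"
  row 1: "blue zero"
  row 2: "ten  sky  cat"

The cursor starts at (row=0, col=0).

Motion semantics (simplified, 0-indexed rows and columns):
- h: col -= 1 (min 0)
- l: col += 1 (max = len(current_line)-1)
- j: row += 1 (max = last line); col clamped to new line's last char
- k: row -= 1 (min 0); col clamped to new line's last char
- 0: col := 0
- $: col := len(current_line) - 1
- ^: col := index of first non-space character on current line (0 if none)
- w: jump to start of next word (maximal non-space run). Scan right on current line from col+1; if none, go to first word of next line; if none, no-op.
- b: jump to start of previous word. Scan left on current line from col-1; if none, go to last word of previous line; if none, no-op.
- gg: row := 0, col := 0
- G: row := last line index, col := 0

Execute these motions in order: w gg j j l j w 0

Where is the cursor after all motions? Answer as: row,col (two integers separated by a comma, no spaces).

After 1 (w): row=0 col=6 char='s'
After 2 (gg): row=0 col=0 char='s'
After 3 (j): row=1 col=0 char='b'
After 4 (j): row=2 col=0 char='t'
After 5 (l): row=2 col=1 char='e'
After 6 (j): row=2 col=1 char='e'
After 7 (w): row=2 col=5 char='s'
After 8 (0): row=2 col=0 char='t'

Answer: 2,0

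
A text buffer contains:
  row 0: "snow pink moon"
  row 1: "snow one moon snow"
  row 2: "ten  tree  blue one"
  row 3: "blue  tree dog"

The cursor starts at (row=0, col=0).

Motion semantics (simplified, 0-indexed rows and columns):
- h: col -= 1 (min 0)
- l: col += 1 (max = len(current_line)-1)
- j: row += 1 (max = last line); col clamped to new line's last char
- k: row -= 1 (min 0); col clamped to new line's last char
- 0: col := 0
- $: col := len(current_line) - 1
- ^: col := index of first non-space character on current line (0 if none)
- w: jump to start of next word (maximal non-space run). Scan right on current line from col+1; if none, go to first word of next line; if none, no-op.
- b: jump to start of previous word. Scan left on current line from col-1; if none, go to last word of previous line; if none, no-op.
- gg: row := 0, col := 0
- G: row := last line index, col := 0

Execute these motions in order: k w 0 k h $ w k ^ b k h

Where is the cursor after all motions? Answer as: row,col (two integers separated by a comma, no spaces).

Answer: 0,0

Derivation:
After 1 (k): row=0 col=0 char='s'
After 2 (w): row=0 col=5 char='p'
After 3 (0): row=0 col=0 char='s'
After 4 (k): row=0 col=0 char='s'
After 5 (h): row=0 col=0 char='s'
After 6 ($): row=0 col=13 char='n'
After 7 (w): row=1 col=0 char='s'
After 8 (k): row=0 col=0 char='s'
After 9 (^): row=0 col=0 char='s'
After 10 (b): row=0 col=0 char='s'
After 11 (k): row=0 col=0 char='s'
After 12 (h): row=0 col=0 char='s'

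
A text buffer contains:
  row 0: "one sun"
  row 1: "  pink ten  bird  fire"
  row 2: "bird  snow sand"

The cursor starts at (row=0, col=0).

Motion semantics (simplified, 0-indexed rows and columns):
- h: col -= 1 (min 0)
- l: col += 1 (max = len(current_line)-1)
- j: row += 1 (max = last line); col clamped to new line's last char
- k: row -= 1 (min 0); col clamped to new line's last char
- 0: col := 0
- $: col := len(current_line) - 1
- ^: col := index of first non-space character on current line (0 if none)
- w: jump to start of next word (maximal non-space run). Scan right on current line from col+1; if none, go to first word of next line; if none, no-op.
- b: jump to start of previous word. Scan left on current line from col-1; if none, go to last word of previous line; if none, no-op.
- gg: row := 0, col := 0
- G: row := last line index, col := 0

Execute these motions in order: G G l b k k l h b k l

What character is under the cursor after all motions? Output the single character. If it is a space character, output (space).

After 1 (G): row=2 col=0 char='b'
After 2 (G): row=2 col=0 char='b'
After 3 (l): row=2 col=1 char='i'
After 4 (b): row=2 col=0 char='b'
After 5 (k): row=1 col=0 char='_'
After 6 (k): row=0 col=0 char='o'
After 7 (l): row=0 col=1 char='n'
After 8 (h): row=0 col=0 char='o'
After 9 (b): row=0 col=0 char='o'
After 10 (k): row=0 col=0 char='o'
After 11 (l): row=0 col=1 char='n'

Answer: n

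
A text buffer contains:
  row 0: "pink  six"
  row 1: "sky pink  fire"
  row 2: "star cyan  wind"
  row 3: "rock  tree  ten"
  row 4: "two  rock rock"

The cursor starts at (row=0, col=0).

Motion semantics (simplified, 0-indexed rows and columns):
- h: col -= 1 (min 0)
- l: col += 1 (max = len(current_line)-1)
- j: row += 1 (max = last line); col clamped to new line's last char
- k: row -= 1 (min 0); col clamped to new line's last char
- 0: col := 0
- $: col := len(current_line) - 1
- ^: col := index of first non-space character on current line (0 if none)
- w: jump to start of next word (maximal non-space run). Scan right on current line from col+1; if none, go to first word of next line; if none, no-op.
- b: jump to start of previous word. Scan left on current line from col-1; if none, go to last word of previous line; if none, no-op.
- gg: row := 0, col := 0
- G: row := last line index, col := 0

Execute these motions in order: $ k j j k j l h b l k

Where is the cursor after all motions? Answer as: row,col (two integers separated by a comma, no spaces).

Answer: 1,6

Derivation:
After 1 ($): row=0 col=8 char='x'
After 2 (k): row=0 col=8 char='x'
After 3 (j): row=1 col=8 char='_'
After 4 (j): row=2 col=8 char='n'
After 5 (k): row=1 col=8 char='_'
After 6 (j): row=2 col=8 char='n'
After 7 (l): row=2 col=9 char='_'
After 8 (h): row=2 col=8 char='n'
After 9 (b): row=2 col=5 char='c'
After 10 (l): row=2 col=6 char='y'
After 11 (k): row=1 col=6 char='n'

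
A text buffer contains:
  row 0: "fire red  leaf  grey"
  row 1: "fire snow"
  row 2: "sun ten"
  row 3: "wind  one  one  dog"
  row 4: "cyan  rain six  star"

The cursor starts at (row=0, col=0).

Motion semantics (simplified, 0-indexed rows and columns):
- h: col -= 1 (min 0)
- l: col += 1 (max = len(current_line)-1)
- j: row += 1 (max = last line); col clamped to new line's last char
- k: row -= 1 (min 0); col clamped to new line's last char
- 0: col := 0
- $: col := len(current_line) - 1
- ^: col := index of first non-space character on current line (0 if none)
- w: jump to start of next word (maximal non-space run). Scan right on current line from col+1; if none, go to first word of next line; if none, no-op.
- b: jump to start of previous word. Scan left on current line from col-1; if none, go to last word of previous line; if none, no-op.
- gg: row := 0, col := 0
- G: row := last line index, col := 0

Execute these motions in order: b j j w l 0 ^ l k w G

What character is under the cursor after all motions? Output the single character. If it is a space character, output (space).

Answer: c

Derivation:
After 1 (b): row=0 col=0 char='f'
After 2 (j): row=1 col=0 char='f'
After 3 (j): row=2 col=0 char='s'
After 4 (w): row=2 col=4 char='t'
After 5 (l): row=2 col=5 char='e'
After 6 (0): row=2 col=0 char='s'
After 7 (^): row=2 col=0 char='s'
After 8 (l): row=2 col=1 char='u'
After 9 (k): row=1 col=1 char='i'
After 10 (w): row=1 col=5 char='s'
After 11 (G): row=4 col=0 char='c'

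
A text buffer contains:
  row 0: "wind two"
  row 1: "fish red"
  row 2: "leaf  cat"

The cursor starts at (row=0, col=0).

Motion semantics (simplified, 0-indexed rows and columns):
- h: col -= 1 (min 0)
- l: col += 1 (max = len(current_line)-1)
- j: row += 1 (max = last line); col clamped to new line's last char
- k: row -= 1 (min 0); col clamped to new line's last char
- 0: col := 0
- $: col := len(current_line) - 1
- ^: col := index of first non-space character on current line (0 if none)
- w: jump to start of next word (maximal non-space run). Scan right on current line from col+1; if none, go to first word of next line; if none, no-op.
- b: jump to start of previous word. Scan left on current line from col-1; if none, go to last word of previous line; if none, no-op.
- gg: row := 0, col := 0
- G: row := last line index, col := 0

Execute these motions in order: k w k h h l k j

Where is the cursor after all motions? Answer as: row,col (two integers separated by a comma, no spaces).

Answer: 1,4

Derivation:
After 1 (k): row=0 col=0 char='w'
After 2 (w): row=0 col=5 char='t'
After 3 (k): row=0 col=5 char='t'
After 4 (h): row=0 col=4 char='_'
After 5 (h): row=0 col=3 char='d'
After 6 (l): row=0 col=4 char='_'
After 7 (k): row=0 col=4 char='_'
After 8 (j): row=1 col=4 char='_'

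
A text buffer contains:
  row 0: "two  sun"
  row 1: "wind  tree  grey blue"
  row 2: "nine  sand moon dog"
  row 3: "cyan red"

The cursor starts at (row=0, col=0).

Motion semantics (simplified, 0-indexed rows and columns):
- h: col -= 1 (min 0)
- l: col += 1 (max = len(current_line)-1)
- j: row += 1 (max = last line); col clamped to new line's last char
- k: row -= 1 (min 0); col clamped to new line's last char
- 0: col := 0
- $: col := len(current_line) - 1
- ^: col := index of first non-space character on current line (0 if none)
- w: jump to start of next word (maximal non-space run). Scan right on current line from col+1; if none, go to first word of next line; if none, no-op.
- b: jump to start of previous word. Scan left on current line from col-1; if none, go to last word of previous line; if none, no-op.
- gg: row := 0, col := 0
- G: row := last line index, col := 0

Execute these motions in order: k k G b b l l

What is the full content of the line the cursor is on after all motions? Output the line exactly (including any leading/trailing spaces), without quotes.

After 1 (k): row=0 col=0 char='t'
After 2 (k): row=0 col=0 char='t'
After 3 (G): row=3 col=0 char='c'
After 4 (b): row=2 col=16 char='d'
After 5 (b): row=2 col=11 char='m'
After 6 (l): row=2 col=12 char='o'
After 7 (l): row=2 col=13 char='o'

Answer: nine  sand moon dog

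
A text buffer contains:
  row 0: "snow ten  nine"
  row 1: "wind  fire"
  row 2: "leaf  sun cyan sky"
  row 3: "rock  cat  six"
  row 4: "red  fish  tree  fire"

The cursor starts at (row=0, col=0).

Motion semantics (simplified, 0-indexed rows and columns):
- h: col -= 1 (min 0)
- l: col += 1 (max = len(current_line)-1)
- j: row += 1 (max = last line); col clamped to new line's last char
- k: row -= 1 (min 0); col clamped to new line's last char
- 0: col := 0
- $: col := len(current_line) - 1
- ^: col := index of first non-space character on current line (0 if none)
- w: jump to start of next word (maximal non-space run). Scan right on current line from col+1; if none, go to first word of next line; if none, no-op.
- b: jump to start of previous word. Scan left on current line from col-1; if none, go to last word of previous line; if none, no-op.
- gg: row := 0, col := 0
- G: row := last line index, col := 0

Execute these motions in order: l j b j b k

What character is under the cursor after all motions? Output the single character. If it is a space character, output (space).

Answer: e

Derivation:
After 1 (l): row=0 col=1 char='n'
After 2 (j): row=1 col=1 char='i'
After 3 (b): row=1 col=0 char='w'
After 4 (j): row=2 col=0 char='l'
After 5 (b): row=1 col=6 char='f'
After 6 (k): row=0 col=6 char='e'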